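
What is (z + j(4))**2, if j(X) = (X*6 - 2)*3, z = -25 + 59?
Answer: 10000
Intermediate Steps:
z = 34
j(X) = -6 + 18*X (j(X) = (6*X - 2)*3 = (-2 + 6*X)*3 = -6 + 18*X)
(z + j(4))**2 = (34 + (-6 + 18*4))**2 = (34 + (-6 + 72))**2 = (34 + 66)**2 = 100**2 = 10000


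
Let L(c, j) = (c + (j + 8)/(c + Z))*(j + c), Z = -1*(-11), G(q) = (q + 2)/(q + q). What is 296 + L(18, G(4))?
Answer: 296569/464 ≈ 639.16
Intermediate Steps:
G(q) = (2 + q)/(2*q) (G(q) = (2 + q)/((2*q)) = (2 + q)*(1/(2*q)) = (2 + q)/(2*q))
Z = 11
L(c, j) = (c + j)*(c + (8 + j)/(11 + c)) (L(c, j) = (c + (j + 8)/(c + 11))*(j + c) = (c + (8 + j)/(11 + c))*(c + j) = (c + j)*(c + (8 + j)/(11 + c)))
296 + L(18, G(4)) = 296 + (18³ + ((½)*(2 + 4)/4)² + 8*18 + 8*((½)*(2 + 4)/4) + 11*18² + ((½)*(2 + 4)/4)*18² + 12*18*((½)*(2 + 4)/4))/(11 + 18) = 296 + (5832 + ((½)*(¼)*6)² + 144 + 8*((½)*(¼)*6) + 11*324 + ((½)*(¼)*6)*324 + 12*18*((½)*(¼)*6))/29 = 296 + (5832 + (¾)² + 144 + 8*(¾) + 3564 + (¾)*324 + 12*18*(¾))/29 = 296 + (5832 + 9/16 + 144 + 6 + 3564 + 243 + 162)/29 = 296 + (1/29)*(159225/16) = 296 + 159225/464 = 296569/464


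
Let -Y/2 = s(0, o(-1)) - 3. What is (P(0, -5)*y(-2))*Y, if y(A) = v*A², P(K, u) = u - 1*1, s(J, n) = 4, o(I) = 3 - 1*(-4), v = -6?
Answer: -288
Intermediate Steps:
o(I) = 7 (o(I) = 3 + 4 = 7)
Y = -2 (Y = -2*(4 - 3) = -2*1 = -2)
P(K, u) = -1 + u (P(K, u) = u - 1 = -1 + u)
y(A) = -6*A²
(P(0, -5)*y(-2))*Y = ((-1 - 5)*(-6*(-2)²))*(-2) = -(-36)*4*(-2) = -6*(-24)*(-2) = 144*(-2) = -288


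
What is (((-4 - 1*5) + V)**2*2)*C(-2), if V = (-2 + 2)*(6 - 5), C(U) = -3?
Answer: -486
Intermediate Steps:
V = 0 (V = 0*1 = 0)
(((-4 - 1*5) + V)**2*2)*C(-2) = (((-4 - 1*5) + 0)**2*2)*(-3) = (((-4 - 5) + 0)**2*2)*(-3) = ((-9 + 0)**2*2)*(-3) = ((-9)**2*2)*(-3) = (81*2)*(-3) = 162*(-3) = -486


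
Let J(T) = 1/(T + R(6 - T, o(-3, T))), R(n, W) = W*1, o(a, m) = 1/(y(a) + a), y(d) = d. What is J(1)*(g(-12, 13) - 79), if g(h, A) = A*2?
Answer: -318/5 ≈ -63.600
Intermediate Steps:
o(a, m) = 1/(2*a) (o(a, m) = 1/(a + a) = 1/(2*a))
R(n, W) = W
g(h, A) = 2*A
J(T) = 1/(-⅙ + T) (J(T) = 1/(T + (½)/(-3)) = 1/(T + (½)*(-⅓)) = 1/(T - ⅙) = 1/(-⅙ + T))
J(1)*(g(-12, 13) - 79) = (6/(-1 + 6*1))*(2*13 - 79) = (6/(-1 + 6))*(26 - 79) = (6/5)*(-53) = -318/5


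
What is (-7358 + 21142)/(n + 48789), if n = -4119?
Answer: 6892/22335 ≈ 0.30857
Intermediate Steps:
(-7358 + 21142)/(n + 48789) = (-7358 + 21142)/(-4119 + 48789) = 13784/44670 = 13784*(1/44670) = 6892/22335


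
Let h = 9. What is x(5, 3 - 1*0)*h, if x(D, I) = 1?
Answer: 9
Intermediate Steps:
x(5, 3 - 1*0)*h = 1*9 = 9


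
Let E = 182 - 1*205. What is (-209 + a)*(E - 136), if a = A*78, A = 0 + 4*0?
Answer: 33231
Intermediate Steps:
A = 0 (A = 0 + 0 = 0)
E = -23 (E = 182 - 205 = -23)
a = 0 (a = 0*78 = 0)
(-209 + a)*(E - 136) = (-209 + 0)*(-23 - 136) = -209*(-159) = 33231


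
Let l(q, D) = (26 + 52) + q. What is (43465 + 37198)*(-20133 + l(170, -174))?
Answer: -1603983755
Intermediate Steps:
l(q, D) = 78 + q
(43465 + 37198)*(-20133 + l(170, -174)) = (43465 + 37198)*(-20133 + (78 + 170)) = 80663*(-20133 + 248) = 80663*(-19885) = -1603983755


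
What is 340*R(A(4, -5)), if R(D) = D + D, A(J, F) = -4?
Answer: -2720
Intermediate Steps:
R(D) = 2*D
340*R(A(4, -5)) = 340*(2*(-4)) = 340*(-8) = -2720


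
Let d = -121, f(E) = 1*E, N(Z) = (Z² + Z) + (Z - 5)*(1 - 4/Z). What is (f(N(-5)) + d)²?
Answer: 14161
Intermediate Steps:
N(Z) = Z + Z² + (1 - 4/Z)*(-5 + Z) (N(Z) = (Z + Z²) + (-5 + Z)*(1 - 4/Z) = (Z + Z²) + (1 - 4/Z)*(-5 + Z) = Z + Z² + (1 - 4/Z)*(-5 + Z))
f(E) = E
(f(N(-5)) + d)² = ((-9 + (-5)² + 2*(-5) + 20/(-5)) - 121)² = ((-9 + 25 - 10 + 20*(-⅕)) - 121)² = ((-9 + 25 - 10 - 4) - 121)² = (2 - 121)² = (-119)² = 14161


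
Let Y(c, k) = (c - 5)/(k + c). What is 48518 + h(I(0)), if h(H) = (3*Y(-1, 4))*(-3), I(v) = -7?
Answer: 48536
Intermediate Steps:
Y(c, k) = (-5 + c)/(c + k)
h(H) = 18 (h(H) = (3*((-5 - 1)/(-1 + 4)))*(-3) = (3*(-6/3))*(-3) = (3*((1/3)*(-6)))*(-3) = (3*(-2))*(-3) = -6*(-3) = 18)
48518 + h(I(0)) = 48518 + 18 = 48536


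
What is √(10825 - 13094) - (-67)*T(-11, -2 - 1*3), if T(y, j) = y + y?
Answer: -1474 + I*√2269 ≈ -1474.0 + 47.634*I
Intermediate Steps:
T(y, j) = 2*y
√(10825 - 13094) - (-67)*T(-11, -2 - 1*3) = √(10825 - 13094) - (-67)*2*(-11) = √(-2269) - (-67)*(-22) = I*√2269 - 1*1474 = I*√2269 - 1474 = -1474 + I*√2269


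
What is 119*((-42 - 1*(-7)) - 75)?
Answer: -13090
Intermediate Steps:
119*((-42 - 1*(-7)) - 75) = 119*((-42 + 7) - 75) = 119*(-35 - 75) = 119*(-110) = -13090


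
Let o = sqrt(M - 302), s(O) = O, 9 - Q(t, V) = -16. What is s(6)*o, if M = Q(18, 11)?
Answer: 6*I*sqrt(277) ≈ 99.86*I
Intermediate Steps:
Q(t, V) = 25 (Q(t, V) = 9 - 1*(-16) = 9 + 16 = 25)
M = 25
o = I*sqrt(277) (o = sqrt(25 - 302) = sqrt(-277) = I*sqrt(277) ≈ 16.643*I)
s(6)*o = 6*(I*sqrt(277)) = 6*I*sqrt(277)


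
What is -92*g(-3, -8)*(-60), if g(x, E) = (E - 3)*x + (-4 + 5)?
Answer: 187680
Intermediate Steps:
g(x, E) = 1 + x*(-3 + E) (g(x, E) = (-3 + E)*x + 1 = x*(-3 + E) + 1 = 1 + x*(-3 + E))
-92*g(-3, -8)*(-60) = -92*(1 - 3*(-3) - 8*(-3))*(-60) = -92*(1 + 9 + 24)*(-60) = -92*34*(-60) = -3128*(-60) = 187680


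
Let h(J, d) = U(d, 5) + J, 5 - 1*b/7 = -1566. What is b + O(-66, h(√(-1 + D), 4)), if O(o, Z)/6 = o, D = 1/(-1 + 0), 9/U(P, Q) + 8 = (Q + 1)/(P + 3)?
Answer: 10601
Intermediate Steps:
b = 10997 (b = 35 - 7*(-1566) = 35 + 10962 = 10997)
U(P, Q) = 9/(-8 + (1 + Q)/(3 + P)) (U(P, Q) = 9/(-8 + (Q + 1)/(P + 3)) = 9/(-8 + (1 + Q)/(3 + P)))
D = -1 (D = 1/(-1) = -1)
h(J, d) = J + 9*(-3 - d)/(18 + 8*d) (h(J, d) = 9*(-3 - d)/(23 - 1*5 + 8*d) + J = 9*(-3 - d)/(23 - 5 + 8*d) + J = 9*(-3 - d)/(18 + 8*d) + J = J + 9*(-3 - d)/(18 + 8*d))
O(o, Z) = 6*o
b + O(-66, h(√(-1 + D), 4)) = 10997 + 6*(-66) = 10997 - 396 = 10601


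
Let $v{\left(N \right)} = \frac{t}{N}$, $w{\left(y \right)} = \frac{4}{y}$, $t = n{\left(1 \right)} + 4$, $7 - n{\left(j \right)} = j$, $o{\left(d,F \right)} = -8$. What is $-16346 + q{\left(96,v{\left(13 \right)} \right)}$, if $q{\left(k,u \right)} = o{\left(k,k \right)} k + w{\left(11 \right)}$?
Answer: $- \frac{188250}{11} \approx -17114.0$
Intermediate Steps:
$n{\left(j \right)} = 7 - j$
$t = 10$ ($t = \left(7 - 1\right) + 4 = 6 + 4 = 10$)
$v{\left(N \right)} = \frac{10}{N}$
$q{\left(k,u \right)} = \frac{4}{11} - 8 k$ ($q{\left(k,u \right)} = - 8 k + \frac{4}{11} = \frac{4}{11} - 8 k$)
$-16346 + q{\left(96,v{\left(13 \right)} \right)} = -16346 + \left(\frac{4}{11} - 768\right) = -16346 - \frac{8444}{11} = - \frac{188250}{11}$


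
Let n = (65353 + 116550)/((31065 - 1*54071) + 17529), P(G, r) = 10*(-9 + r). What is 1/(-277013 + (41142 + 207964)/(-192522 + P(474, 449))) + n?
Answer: -430882684585685/12973640934822 ≈ -33.212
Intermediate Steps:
P(G, r) = -90 + 10*r
n = -181903/5477 (n = 181903/((31065 - 54071) + 17529) = 181903/(-23006 + 17529) = 181903/(-5477) = 181903*(-1/5477) = -181903/5477 ≈ -33.212)
1/(-277013 + (41142 + 207964)/(-192522 + P(474, 449))) + n = 1/(-277013 + (41142 + 207964)/(-192522 + (-90 + 10*449))) - 181903/5477 = 1/(-277013 + 249106/(-192522 + (-90 + 4490))) - 181903/5477 = 1/(-277013 + 249106/(-192522 + 4400)) - 181903/5477 = 1/(-277013 + 249106/(-188122)) - 181903/5477 = 1/(-277013 + 249106*(-1/188122)) - 181903/5477 = 1/(-277013 - 11323/8551) - 181903/5477 = 1/(-2368749486/8551) - 181903/5477 = -8551/2368749486 - 181903/5477 = -430882684585685/12973640934822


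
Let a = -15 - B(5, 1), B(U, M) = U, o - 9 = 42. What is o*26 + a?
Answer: 1306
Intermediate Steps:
o = 51 (o = 9 + 42 = 51)
a = -20 (a = -15 - 1*5 = -15 - 5 = -20)
o*26 + a = 51*26 - 20 = 1326 - 20 = 1306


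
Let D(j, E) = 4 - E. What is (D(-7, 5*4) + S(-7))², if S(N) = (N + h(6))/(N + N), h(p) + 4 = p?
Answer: 47961/196 ≈ 244.70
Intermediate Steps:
h(p) = -4 + p
S(N) = (2 + N)/(2*N) (S(N) = (N + (-4 + 6))/(N + N) = (N + 2)/((2*N)) = (2 + N)*(1/(2*N)) = (2 + N)/(2*N))
(D(-7, 5*4) + S(-7))² = ((4 - 5*4) + (½)*(2 - 7)/(-7))² = ((4 - 1*20) + (½)*(-⅐)*(-5))² = ((4 - 20) + 5/14)² = (-16 + 5/14)² = (-219/14)² = 47961/196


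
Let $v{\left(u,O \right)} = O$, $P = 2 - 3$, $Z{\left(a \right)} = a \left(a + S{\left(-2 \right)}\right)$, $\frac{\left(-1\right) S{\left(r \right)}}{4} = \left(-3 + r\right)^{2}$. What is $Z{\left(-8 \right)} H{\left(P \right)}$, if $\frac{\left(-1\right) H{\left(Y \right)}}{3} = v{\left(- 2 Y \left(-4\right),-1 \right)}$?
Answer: $2592$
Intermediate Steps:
$S{\left(r \right)} = - 4 \left(-3 + r\right)^{2}$
$Z{\left(a \right)} = a \left(-100 + a\right)$ ($Z{\left(a \right)} = a \left(a - 4 \left(-3 - 2\right)^{2}\right) = a \left(a - 4 \left(-5\right)^{2}\right) = a \left(a - 100\right) = a \left(-100 + a\right)$)
$P = -1$ ($P = 2 - 3 = -1$)
$H{\left(Y \right)} = 3$ ($H{\left(Y \right)} = \left(-3\right) \left(-1\right) = 3$)
$Z{\left(-8 \right)} H{\left(P \right)} = - 8 \left(-100 - 8\right) 3 = \left(-8\right) \left(-108\right) 3 = 864 \cdot 3 = 2592$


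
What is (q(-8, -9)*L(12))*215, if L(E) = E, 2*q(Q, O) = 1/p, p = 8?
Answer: 645/4 ≈ 161.25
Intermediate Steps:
q(Q, O) = 1/16 (q(Q, O) = (½)/8 = (½)*(⅛) = 1/16)
(q(-8, -9)*L(12))*215 = ((1/16)*12)*215 = (¾)*215 = 645/4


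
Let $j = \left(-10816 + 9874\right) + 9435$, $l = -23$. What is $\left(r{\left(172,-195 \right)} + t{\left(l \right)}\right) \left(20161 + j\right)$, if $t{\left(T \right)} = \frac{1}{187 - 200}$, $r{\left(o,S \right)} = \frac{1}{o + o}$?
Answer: $- \frac{4742237}{2236} \approx -2120.9$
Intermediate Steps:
$r{\left(o,S \right)} = \frac{1}{2 o}$
$j = 8493$ ($j = -942 + 9435 = 8493$)
$t{\left(T \right)} = - \frac{1}{13}$ ($t{\left(T \right)} = \frac{1}{-13} = - \frac{1}{13}$)
$\left(r{\left(172,-195 \right)} + t{\left(l \right)}\right) \left(20161 + j\right) = \left(\frac{1}{2 \cdot 172} - \frac{1}{13}\right) \left(20161 + 8493\right) = \left(\frac{1}{2} \cdot \frac{1}{172} - \frac{1}{13}\right) 28654 = \left(\frac{1}{344} - \frac{1}{13}\right) 28654 = \left(- \frac{331}{4472}\right) 28654 = - \frac{4742237}{2236}$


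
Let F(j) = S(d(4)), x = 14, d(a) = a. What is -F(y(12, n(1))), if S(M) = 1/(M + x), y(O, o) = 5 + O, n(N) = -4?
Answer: -1/18 ≈ -0.055556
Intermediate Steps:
S(M) = 1/(14 + M) (S(M) = 1/(M + 14) = 1/(14 + M))
F(j) = 1/18 (F(j) = 1/(14 + 4) = 1/18)
-F(y(12, n(1))) = -1*1/18 = -1/18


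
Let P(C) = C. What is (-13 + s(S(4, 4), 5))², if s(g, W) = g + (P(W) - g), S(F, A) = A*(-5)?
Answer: 64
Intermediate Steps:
S(F, A) = -5*A
s(g, W) = W (s(g, W) = g + (W - g) = W)
(-13 + s(S(4, 4), 5))² = (-13 + 5)² = (-8)² = 64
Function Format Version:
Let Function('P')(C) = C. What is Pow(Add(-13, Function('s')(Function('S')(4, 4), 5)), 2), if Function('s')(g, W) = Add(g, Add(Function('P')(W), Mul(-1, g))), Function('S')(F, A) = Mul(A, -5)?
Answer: 64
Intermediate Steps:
Function('S')(F, A) = Mul(-5, A)
Function('s')(g, W) = W (Function('s')(g, W) = Add(g, Add(W, Mul(-1, g))) = W)
Pow(Add(-13, Function('s')(Function('S')(4, 4), 5)), 2) = Pow(Add(-13, 5), 2) = Pow(-8, 2) = 64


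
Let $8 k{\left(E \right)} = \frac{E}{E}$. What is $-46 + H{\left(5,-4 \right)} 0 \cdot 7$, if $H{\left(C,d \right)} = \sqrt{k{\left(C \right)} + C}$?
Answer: $-46$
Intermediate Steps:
$k{\left(E \right)} = \frac{1}{8}$ ($k{\left(E \right)} = \frac{E \frac{1}{E}}{8} = \frac{1}{8} \cdot 1 = \frac{1}{8}$)
$H{\left(C,d \right)} = \sqrt{\frac{1}{8} + C}$
$-46 + H{\left(5,-4 \right)} 0 \cdot 7 = -46 + \frac{\sqrt{2 + 16 \cdot 5}}{4} \cdot 0 \cdot 7 = -46 + \frac{\sqrt{2 + 80}}{4} \cdot 0 = -46 + \frac{\sqrt{82}}{4} \cdot 0 = -46 + 0 = -46$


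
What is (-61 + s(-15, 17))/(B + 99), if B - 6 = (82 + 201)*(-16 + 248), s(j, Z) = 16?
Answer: -45/65761 ≈ -0.00068430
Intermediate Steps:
B = 65662 (B = 6 + (82 + 201)*(-16 + 248) = 6 + 283*232 = 6 + 65656 = 65662)
(-61 + s(-15, 17))/(B + 99) = (-61 + 16)/(65662 + 99) = -45/65761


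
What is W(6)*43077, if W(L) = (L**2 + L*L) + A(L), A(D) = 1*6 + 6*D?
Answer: 4910778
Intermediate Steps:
A(D) = 6 + 6*D
W(L) = 6 + 2*L**2 + 6*L (W(L) = (L**2 + L*L) + (6 + 6*L) = (L**2 + L**2) + (6 + 6*L) = 2*L**2 + (6 + 6*L) = 6 + 2*L**2 + 6*L)
W(6)*43077 = (6 + 2*6**2 + 6*6)*43077 = (6 + 2*36 + 36)*43077 = (6 + 72 + 36)*43077 = 114*43077 = 4910778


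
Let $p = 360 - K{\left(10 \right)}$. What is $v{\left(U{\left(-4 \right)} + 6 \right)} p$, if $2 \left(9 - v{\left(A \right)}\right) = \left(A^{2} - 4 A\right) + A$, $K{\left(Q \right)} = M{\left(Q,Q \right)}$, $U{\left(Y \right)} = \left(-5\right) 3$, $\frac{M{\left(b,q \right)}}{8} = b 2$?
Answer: $-9000$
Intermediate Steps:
$M{\left(b,q \right)} = 16 b$ ($M{\left(b,q \right)} = 8 b 2 = 8 \cdot 2 b = 16 b$)
$U{\left(Y \right)} = -15$
$K{\left(Q \right)} = 16 Q$
$p = 200$ ($p = 360 - 16 \cdot 10 = 360 - 160 = 200$)
$v{\left(A \right)} = 9 - \frac{A^{2}}{2} + \frac{3 A}{2}$ ($v{\left(A \right)} = 9 - \frac{\left(A^{2} - 4 A\right) + A}{2} = 9 - \frac{A^{2} - 3 A}{2} = 9 - \left(\frac{A^{2}}{2} - \frac{3 A}{2}\right) = 9 - \frac{A^{2}}{2} + \frac{3 A}{2}$)
$v{\left(U{\left(-4 \right)} + 6 \right)} p = \left(9 - \frac{\left(-15 + 6\right)^{2}}{2} + \frac{3 \left(-15 + 6\right)}{2}\right) 200 = \left(9 - \frac{\left(-9\right)^{2}}{2} + \frac{3}{2} \left(-9\right)\right) 200 = \left(9 - \frac{81}{2} - \frac{27}{2}\right) 200 = \left(-45\right) 200 = -9000$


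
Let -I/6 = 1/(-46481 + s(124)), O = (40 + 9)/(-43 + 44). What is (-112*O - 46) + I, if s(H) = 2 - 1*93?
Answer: -42954907/7762 ≈ -5534.0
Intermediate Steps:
O = 49 (O = 49/1 = 49*1 = 49)
s(H) = -91 (s(H) = 2 - 93 = -91)
I = 1/7762 (I = -6/(-46481 - 91) = -6/(-46572) = -6*(-1/46572) = 1/7762 ≈ 0.00012883)
(-112*O - 46) + I = (-112*49 - 46) + 1/7762 = (-5488 - 46) + 1/7762 = -5534 + 1/7762 = -42954907/7762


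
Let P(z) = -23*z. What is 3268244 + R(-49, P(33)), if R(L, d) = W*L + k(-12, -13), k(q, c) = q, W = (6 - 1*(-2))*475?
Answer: 3082032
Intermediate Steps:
W = 3800 (W = (6 + 2)*475 = 8*475 = 3800)
R(L, d) = -12 + 3800*L (R(L, d) = 3800*L - 12 = -12 + 3800*L)
3268244 + R(-49, P(33)) = 3268244 + (-12 + 3800*(-49)) = 3268244 + (-12 - 186200) = 3268244 - 186212 = 3082032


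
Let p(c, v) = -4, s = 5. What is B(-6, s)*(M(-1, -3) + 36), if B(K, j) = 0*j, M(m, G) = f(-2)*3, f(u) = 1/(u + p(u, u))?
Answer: 0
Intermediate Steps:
f(u) = 1/(-4 + u) (f(u) = 1/(u - 4) = 1/(-4 + u))
M(m, G) = -½ (M(m, G) = 3/(-4 - 2) = 3/(-6) = -⅙*3 = -½)
B(K, j) = 0
B(-6, s)*(M(-1, -3) + 36) = 0*(-½ + 36) = 0*(71/2) = 0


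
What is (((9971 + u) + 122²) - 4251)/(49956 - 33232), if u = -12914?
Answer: 3845/8362 ≈ 0.45982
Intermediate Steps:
(((9971 + u) + 122²) - 4251)/(49956 - 33232) = (((9971 - 12914) + 122²) - 4251)/(49956 - 33232) = ((-2943 + 14884) - 4251)/16724 = (11941 - 4251)*(1/16724) = 7690*(1/16724) = 3845/8362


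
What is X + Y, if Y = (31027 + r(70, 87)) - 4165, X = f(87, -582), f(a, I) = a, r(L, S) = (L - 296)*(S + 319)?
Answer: -64807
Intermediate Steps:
r(L, S) = (-296 + L)*(319 + S)
X = 87
Y = -64894 (Y = (31027 + (-94424 - 296*87 + 319*70 + 70*87)) - 4165 = (31027 + (-94424 - 25752 + 22330 + 6090)) - 4165 = (31027 - 91756) - 4165 = -60729 - 4165 = -64894)
X + Y = 87 - 64894 = -64807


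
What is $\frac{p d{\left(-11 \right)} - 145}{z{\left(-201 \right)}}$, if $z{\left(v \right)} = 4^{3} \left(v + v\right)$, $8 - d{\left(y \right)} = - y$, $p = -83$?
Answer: $- \frac{13}{3216} \approx -0.0040423$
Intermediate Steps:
$d{\left(y \right)} = 8 + y$ ($d{\left(y \right)} = 8 - - y = 8 + y$)
$z{\left(v \right)} = 128 v$ ($z{\left(v \right)} = 64 \cdot 2 v = 128 v$)
$\frac{p d{\left(-11 \right)} - 145}{z{\left(-201 \right)}} = \frac{- 83 \left(8 - 11\right) - 145}{128 \left(-201\right)} = \frac{\left(-83\right) \left(-3\right) - 145}{-25728} = \left(249 - 145\right) \left(- \frac{1}{25728}\right) = 104 \left(- \frac{1}{25728}\right) = - \frac{13}{3216}$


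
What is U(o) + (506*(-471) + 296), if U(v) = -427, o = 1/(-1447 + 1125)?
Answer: -238457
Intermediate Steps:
o = -1/322 (o = 1/(-322) = -1/322 ≈ -0.0031056)
U(o) + (506*(-471) + 296) = -427 + (506*(-471) + 296) = -427 + (-238326 + 296) = -427 - 238030 = -238457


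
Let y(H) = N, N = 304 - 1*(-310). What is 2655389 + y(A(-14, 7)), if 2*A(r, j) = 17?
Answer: 2656003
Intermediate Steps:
A(r, j) = 17/2 (A(r, j) = (½)*17 = 17/2)
N = 614 (N = 304 + 310 = 614)
y(H) = 614
2655389 + y(A(-14, 7)) = 2655389 + 614 = 2656003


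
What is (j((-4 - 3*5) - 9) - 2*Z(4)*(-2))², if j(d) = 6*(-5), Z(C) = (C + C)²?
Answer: 51076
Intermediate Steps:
Z(C) = 4*C² (Z(C) = (2*C)² = 4*C²)
j(d) = -30
(j((-4 - 3*5) - 9) - 2*Z(4)*(-2))² = (-30 - 8*4²*(-2))² = (-30 - 8*16*(-2))² = (-30 - 2*64*(-2))² = (-30 - 128*(-2))² = (-30 + 256)² = 226² = 51076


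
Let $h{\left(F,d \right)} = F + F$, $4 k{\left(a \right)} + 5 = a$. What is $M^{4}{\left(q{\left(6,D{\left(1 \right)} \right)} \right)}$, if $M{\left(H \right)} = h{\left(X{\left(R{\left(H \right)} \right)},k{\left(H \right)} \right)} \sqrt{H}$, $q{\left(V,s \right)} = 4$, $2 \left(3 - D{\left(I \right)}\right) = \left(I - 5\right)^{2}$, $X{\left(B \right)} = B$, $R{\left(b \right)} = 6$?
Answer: $331776$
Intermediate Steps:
$k{\left(a \right)} = - \frac{5}{4} + \frac{a}{4}$
$D{\left(I \right)} = 3 - \frac{\left(-5 + I\right)^{2}}{2}$ ($D{\left(I \right)} = 3 - \frac{\left(I - 5\right)^{2}}{2} = 3 - \frac{\left(-5 + I\right)^{2}}{2}$)
$h{\left(F,d \right)} = 2 F$
$M{\left(H \right)} = 12 \sqrt{H}$ ($M{\left(H \right)} = 2 \cdot 6 \sqrt{H} = 12 \sqrt{H}$)
$M^{4}{\left(q{\left(6,D{\left(1 \right)} \right)} \right)} = \left(12 \sqrt{4}\right)^{4} = \left(12 \cdot 2\right)^{4} = 24^{4} = 331776$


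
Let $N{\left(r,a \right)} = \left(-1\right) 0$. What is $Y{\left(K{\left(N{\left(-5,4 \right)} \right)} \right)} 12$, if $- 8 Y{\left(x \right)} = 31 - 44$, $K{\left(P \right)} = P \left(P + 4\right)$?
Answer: $\frac{39}{2} \approx 19.5$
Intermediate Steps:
$N{\left(r,a \right)} = 0$
$K{\left(P \right)} = P \left(4 + P\right)$
$Y{\left(x \right)} = \frac{13}{8}$ ($Y{\left(x \right)} = - \frac{31 - 44}{8} = \left(- \frac{1}{8}\right) \left(-13\right) = \frac{13}{8}$)
$Y{\left(K{\left(N{\left(-5,4 \right)} \right)} \right)} 12 = \frac{13}{8} \cdot 12 = \frac{39}{2}$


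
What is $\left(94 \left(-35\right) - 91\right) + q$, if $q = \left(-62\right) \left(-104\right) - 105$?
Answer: $2962$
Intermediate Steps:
$q = 6343$ ($q = 6448 - 105 = 6343$)
$\left(94 \left(-35\right) - 91\right) + q = \left(94 \left(-35\right) - 91\right) + 6343 = \left(-3290 - 91\right) + 6343 = -3381 + 6343 = 2962$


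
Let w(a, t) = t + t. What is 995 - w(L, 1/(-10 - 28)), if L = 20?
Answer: 18906/19 ≈ 995.05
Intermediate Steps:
w(a, t) = 2*t
995 - w(L, 1/(-10 - 28)) = 995 - 2/(-10 - 28) = 995 - 2/(-38) = 995 - 2*(-1)/38 = 995 - 1*(-1/19) = 995 + 1/19 = 18906/19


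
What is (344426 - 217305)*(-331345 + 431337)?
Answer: 12711083032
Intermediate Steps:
(344426 - 217305)*(-331345 + 431337) = 127121*99992 = 12711083032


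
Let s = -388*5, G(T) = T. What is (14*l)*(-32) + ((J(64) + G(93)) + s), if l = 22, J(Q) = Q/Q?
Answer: -11702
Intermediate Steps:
J(Q) = 1
s = -1940
(14*l)*(-32) + ((J(64) + G(93)) + s) = (14*22)*(-32) + ((1 + 93) - 1940) = 308*(-32) + (94 - 1940) = -9856 - 1846 = -11702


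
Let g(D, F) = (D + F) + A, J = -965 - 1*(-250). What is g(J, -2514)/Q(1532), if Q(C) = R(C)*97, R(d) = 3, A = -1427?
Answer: -16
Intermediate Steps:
J = -715 (J = -965 + 250 = -715)
Q(C) = 291 (Q(C) = 3*97 = 291)
g(D, F) = -1427 + D + F (g(D, F) = (D + F) - 1427 = -1427 + D + F)
g(J, -2514)/Q(1532) = (-1427 - 715 - 2514)/291 = -4656*1/291 = -16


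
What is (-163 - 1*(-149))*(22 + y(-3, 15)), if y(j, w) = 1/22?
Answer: -3395/11 ≈ -308.64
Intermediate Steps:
y(j, w) = 1/22
(-163 - 1*(-149))*(22 + y(-3, 15)) = (-163 - 1*(-149))*(22 + 1/22) = (-163 + 149)*(485/22) = -14*485/22 = -3395/11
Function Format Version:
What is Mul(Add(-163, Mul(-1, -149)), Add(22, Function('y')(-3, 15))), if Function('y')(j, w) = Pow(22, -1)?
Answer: Rational(-3395, 11) ≈ -308.64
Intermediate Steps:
Function('y')(j, w) = Rational(1, 22)
Mul(Add(-163, Mul(-1, -149)), Add(22, Function('y')(-3, 15))) = Mul(Add(-163, Mul(-1, -149)), Add(22, Rational(1, 22))) = Mul(Add(-163, 149), Rational(485, 22)) = Mul(-14, Rational(485, 22)) = Rational(-3395, 11)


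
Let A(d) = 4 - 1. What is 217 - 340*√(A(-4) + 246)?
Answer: 217 - 340*√249 ≈ -5148.1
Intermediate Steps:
A(d) = 3
217 - 340*√(A(-4) + 246) = 217 - 340*√(3 + 246) = 217 - 340*√249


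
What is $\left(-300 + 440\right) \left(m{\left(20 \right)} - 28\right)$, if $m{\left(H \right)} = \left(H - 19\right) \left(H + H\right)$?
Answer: $1680$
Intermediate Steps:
$m{\left(H \right)} = 2 H \left(-19 + H\right)$ ($m{\left(H \right)} = \left(-19 + H\right) 2 H = 2 H \left(-19 + H\right)$)
$\left(-300 + 440\right) \left(m{\left(20 \right)} - 28\right) = \left(-300 + 440\right) \left(2 \cdot 20 \left(-19 + 20\right) - 28\right) = 140 \left(2 \cdot 20 \cdot 1 - 28\right) = 140 \left(40 - 28\right) = 140 \cdot 12 = 1680$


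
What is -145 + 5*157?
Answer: 640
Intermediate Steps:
-145 + 5*157 = -145 + 785 = 640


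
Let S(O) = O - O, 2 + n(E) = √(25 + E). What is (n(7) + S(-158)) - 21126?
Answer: -21128 + 4*√2 ≈ -21122.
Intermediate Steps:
n(E) = -2 + √(25 + E)
S(O) = 0
(n(7) + S(-158)) - 21126 = ((-2 + √(25 + 7)) + 0) - 21126 = ((-2 + √32) + 0) - 21126 = ((-2 + 4*√2) + 0) - 21126 = (-2 + 4*√2) - 21126 = -21128 + 4*√2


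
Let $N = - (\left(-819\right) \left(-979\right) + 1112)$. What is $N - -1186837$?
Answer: $383924$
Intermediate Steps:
$N = -802913$ ($N = - (801801 + 1112) = \left(-1\right) 802913 = -802913$)
$N - -1186837 = -802913 - -1186837 = -802913 + 1186837 = 383924$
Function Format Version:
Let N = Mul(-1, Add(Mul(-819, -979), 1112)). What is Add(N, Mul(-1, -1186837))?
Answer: 383924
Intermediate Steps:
N = -802913 (N = Mul(-1, Add(801801, 1112)) = Mul(-1, 802913) = -802913)
Add(N, Mul(-1, -1186837)) = Add(-802913, Mul(-1, -1186837)) = Add(-802913, 1186837) = 383924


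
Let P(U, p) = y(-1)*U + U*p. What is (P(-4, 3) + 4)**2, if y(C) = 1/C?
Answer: 16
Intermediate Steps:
y(C) = 1/C
P(U, p) = -U + U*p (P(U, p) = U/(-1) + U*p = -U + U*p)
(P(-4, 3) + 4)**2 = (-4*(-1 + 3) + 4)**2 = (-4*2 + 4)**2 = (-8 + 4)**2 = (-4)**2 = 16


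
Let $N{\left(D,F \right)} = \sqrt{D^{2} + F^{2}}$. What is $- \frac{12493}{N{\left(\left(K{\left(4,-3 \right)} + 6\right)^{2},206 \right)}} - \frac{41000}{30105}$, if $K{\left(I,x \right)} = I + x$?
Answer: $- \frac{8200}{6021} - \frac{961 \sqrt{44837}}{3449} \approx -60.361$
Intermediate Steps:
$- \frac{12493}{N{\left(\left(K{\left(4,-3 \right)} + 6\right)^{2},206 \right)}} - \frac{41000}{30105} = - \frac{12493}{\sqrt{\left(\left(\left(4 - 3\right) + 6\right)^{2}\right)^{2} + 206^{2}}} - \frac{41000}{30105} = - \frac{12493}{\sqrt{\left(\left(1 + 6\right)^{2}\right)^{2} + 42436}} - \frac{8200}{6021} = - \frac{12493}{\sqrt{\left(7^{2}\right)^{2} + 42436}} - \frac{8200}{6021} = - \frac{12493}{\sqrt{49^{2} + 42436}} - \frac{8200}{6021} = - \frac{12493}{\sqrt{2401 + 42436}} - \frac{8200}{6021} = - \frac{12493}{\sqrt{44837}} - \frac{8200}{6021} = - 12493 \frac{\sqrt{44837}}{44837} - \frac{8200}{6021} = - \frac{961 \sqrt{44837}}{3449} - \frac{8200}{6021} = - \frac{8200}{6021} - \frac{961 \sqrt{44837}}{3449}$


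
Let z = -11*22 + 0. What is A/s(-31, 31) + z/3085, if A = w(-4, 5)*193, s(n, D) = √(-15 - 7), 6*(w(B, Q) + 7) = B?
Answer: -242/3085 + 4439*I*√22/66 ≈ -0.078444 + 315.47*I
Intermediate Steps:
w(B, Q) = -7 + B/6
s(n, D) = I*√22 (s(n, D) = √(-22) = I*√22)
z = -242 (z = -242 + 0 = -242)
A = -4439/3 (A = (-7 + (⅙)*(-4))*193 = (-7 - ⅔)*193 = -23/3*193 = -4439/3 ≈ -1479.7)
A/s(-31, 31) + z/3085 = -4439*(-I*√22/22)/3 - 242/3085 = -(-4439)*I*√22/66 - 242*1/3085 = 4439*I*√22/66 - 242/3085 = -242/3085 + 4439*I*√22/66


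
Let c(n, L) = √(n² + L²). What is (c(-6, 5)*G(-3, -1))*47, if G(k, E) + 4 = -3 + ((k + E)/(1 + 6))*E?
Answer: -2115*√61/7 ≈ -2359.8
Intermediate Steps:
c(n, L) = √(L² + n²)
G(k, E) = -7 + E*(E/7 + k/7) (G(k, E) = -4 + (-3 + ((k + E)/(1 + 6))*E) = -4 + (-3 + ((E + k)/7)*E) = -4 + (-3 + ((E + k)*(⅐))*E) = -4 + (-3 + (E/7 + k/7)*E) = -4 + (-3 + E*(E/7 + k/7)) = -7 + E*(E/7 + k/7))
(c(-6, 5)*G(-3, -1))*47 = (√(5² + (-6)²)*(-7 + (⅐)*(-1)² + (⅐)*(-1)*(-3)))*47 = (√(25 + 36)*(-7 + (⅐)*1 + 3/7))*47 = (√61*(-7 + ⅐ + 3/7))*47 = (√61*(-45/7))*47 = -45*√61/7*47 = -2115*√61/7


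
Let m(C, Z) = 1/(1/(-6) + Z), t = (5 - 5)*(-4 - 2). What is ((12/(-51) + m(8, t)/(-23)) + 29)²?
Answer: 128799801/152881 ≈ 842.48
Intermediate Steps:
t = 0 (t = 0*(-6) = 0)
m(C, Z) = 1/(-⅙ + Z)
((12/(-51) + m(8, t)/(-23)) + 29)² = ((12/(-51) + (6/(-1 + 6*0))/(-23)) + 29)² = ((12*(-1/51) + (6/(-1 + 0))*(-1/23)) + 29)² = ((-4/17 + (6/(-1))*(-1/23)) + 29)² = ((-4/17 + (6*(-1))*(-1/23)) + 29)² = ((-4/17 - 6*(-1/23)) + 29)² = ((-4/17 + 6/23) + 29)² = (10/391 + 29)² = (11349/391)² = 128799801/152881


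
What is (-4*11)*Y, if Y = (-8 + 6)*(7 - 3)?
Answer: 352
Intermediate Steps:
Y = -8 (Y = -2*4 = -8)
(-4*11)*Y = -4*11*(-8) = -44*(-8) = 352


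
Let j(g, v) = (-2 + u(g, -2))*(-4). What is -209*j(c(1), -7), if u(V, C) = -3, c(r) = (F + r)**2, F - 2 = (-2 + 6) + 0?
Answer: -4180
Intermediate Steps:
F = 6 (F = 2 + ((-2 + 6) + 0) = 2 + (4 + 0) = 2 + 4 = 6)
c(r) = (6 + r)**2
j(g, v) = 20 (j(g, v) = (-2 - 3)*(-4) = -5*(-4) = 20)
-209*j(c(1), -7) = -209*20 = -4180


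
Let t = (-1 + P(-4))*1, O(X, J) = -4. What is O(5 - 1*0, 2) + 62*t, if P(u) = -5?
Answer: -376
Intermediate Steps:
t = -6 (t = (-1 - 5)*1 = -6*1 = -6)
O(5 - 1*0, 2) + 62*t = -4 + 62*(-6) = -4 - 372 = -376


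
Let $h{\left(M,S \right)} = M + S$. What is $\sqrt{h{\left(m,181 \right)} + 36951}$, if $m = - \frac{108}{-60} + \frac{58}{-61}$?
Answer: $\frac{3 \sqrt{383809255}}{305} \approx 192.7$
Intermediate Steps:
$m = \frac{259}{305}$ ($m = \left(-108\right) \left(- \frac{1}{60}\right) + 58 \left(- \frac{1}{61}\right) = \frac{9}{5} - \frac{58}{61} = \frac{259}{305} \approx 0.84918$)
$\sqrt{h{\left(m,181 \right)} + 36951} = \sqrt{\left(\frac{259}{305} + 181\right) + 36951} = \sqrt{\frac{55464}{305} + 36951} = \sqrt{\frac{11325519}{305}} = \frac{3 \sqrt{383809255}}{305}$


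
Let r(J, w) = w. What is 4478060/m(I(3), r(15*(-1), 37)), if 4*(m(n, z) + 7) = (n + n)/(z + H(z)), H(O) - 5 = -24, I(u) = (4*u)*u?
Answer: -2239030/3 ≈ -7.4634e+5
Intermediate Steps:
I(u) = 4*u**2
H(O) = -19 (H(O) = 5 - 24 = -19)
m(n, z) = -7 + n/(2*(-19 + z)) (m(n, z) = -7 + ((n + n)/(z - 19))/4 = -7 + ((2*n)/(-19 + z))/4 = -7 + (2*n/(-19 + z))/4 = -7 + n/(2*(-19 + z)))
4478060/m(I(3), r(15*(-1), 37)) = 4478060/(((266 + 4*3**2 - 14*37)/(2*(-19 + 37)))) = 4478060/(((1/2)*(266 + 4*9 - 518)/18)) = 4478060/(((1/2)*(1/18)*(266 + 36 - 518))) = 4478060/(((1/2)*(1/18)*(-216))) = 4478060/(-6) = 4478060*(-1/6) = -2239030/3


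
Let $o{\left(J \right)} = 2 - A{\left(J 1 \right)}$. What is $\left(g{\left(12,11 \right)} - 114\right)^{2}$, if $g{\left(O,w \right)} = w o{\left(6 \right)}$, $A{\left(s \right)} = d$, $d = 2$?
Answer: $12996$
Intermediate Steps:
$A{\left(s \right)} = 2$
$o{\left(J \right)} = 0$ ($o{\left(J \right)} = 2 - 2 = 0$)
$g{\left(O,w \right)} = 0$ ($g{\left(O,w \right)} = w 0 = 0$)
$\left(g{\left(12,11 \right)} - 114\right)^{2} = \left(0 - 114\right)^{2} = \left(-114\right)^{2} = 12996$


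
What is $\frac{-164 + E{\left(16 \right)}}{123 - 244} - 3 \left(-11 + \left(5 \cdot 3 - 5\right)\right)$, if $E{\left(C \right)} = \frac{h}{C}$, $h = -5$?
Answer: $\frac{767}{176} \approx 4.358$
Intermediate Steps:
$E{\left(C \right)} = - \frac{5}{C}$
$\frac{-164 + E{\left(16 \right)}}{123 - 244} - 3 \left(-11 + \left(5 \cdot 3 - 5\right)\right) = \frac{-164 - \frac{5}{16}}{123 - 244} - 3 \left(-11 + \left(5 \cdot 3 - 5\right)\right) = \frac{-164 - \frac{5}{16}}{-121} - 3 \left(-11 + \left(15 - 5\right)\right) = \left(-164 - \frac{5}{16}\right) \left(- \frac{1}{121}\right) - 3 \left(-11 + 10\right) = \left(- \frac{2629}{16}\right) \left(- \frac{1}{121}\right) - -3 = \frac{239}{176} + 3 = \frac{767}{176}$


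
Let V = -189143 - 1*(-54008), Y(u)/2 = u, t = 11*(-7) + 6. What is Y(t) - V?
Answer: 134993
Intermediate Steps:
t = -71 (t = -77 + 6 = -71)
Y(u) = 2*u
V = -135135 (V = -189143 + 54008 = -135135)
Y(t) - V = 2*(-71) - 1*(-135135) = -142 + 135135 = 134993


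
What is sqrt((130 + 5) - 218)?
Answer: I*sqrt(83) ≈ 9.1104*I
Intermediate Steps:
sqrt((130 + 5) - 218) = sqrt(135 - 218) = sqrt(-83) = I*sqrt(83)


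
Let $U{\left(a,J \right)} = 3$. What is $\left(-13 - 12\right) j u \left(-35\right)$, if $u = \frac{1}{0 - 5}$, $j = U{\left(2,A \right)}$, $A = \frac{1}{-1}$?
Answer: $-525$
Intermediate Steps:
$A = -1$
$j = 3$
$u = - \frac{1}{5}$ ($u = \frac{1}{-5} = - \frac{1}{5} \approx -0.2$)
$\left(-13 - 12\right) j u \left(-35\right) = \left(-13 - 12\right) 3 \left(- \frac{1}{5}\right) \left(-35\right) = \left(-13 - 12\right) \left(- \frac{3}{5}\right) \left(-35\right) = \left(-25\right) \left(- \frac{3}{5}\right) \left(-35\right) = 15 \left(-35\right) = -525$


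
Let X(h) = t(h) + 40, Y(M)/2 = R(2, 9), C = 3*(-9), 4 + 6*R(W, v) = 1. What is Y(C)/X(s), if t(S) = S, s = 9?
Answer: -1/49 ≈ -0.020408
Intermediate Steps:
R(W, v) = -½ (R(W, v) = -⅔ + (⅙)*1 = -⅔ + ⅙ = -½)
C = -27
Y(M) = -1 (Y(M) = 2*(-½) = -1)
X(h) = 40 + h (X(h) = h + 40 = 40 + h)
Y(C)/X(s) = -1/(40 + 9) = -1/49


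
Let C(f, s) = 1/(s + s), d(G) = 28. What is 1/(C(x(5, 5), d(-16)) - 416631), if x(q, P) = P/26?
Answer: -56/23331335 ≈ -2.4002e-6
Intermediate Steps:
x(q, P) = P/26 (x(q, P) = P*(1/26) = P/26)
C(f, s) = 1/(2*s)
1/(C(x(5, 5), d(-16)) - 416631) = 1/((½)/28 - 416631) = 1/((½)*(1/28) - 416631) = 1/(1/56 - 416631) = 1/(-23331335/56) = -56/23331335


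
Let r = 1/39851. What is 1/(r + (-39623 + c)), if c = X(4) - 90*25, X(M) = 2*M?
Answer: -39851/1668362114 ≈ -2.3886e-5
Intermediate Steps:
r = 1/39851 ≈ 2.5093e-5
c = -2242 (c = 2*4 - 90*25 = 8 - 2250 = -2242)
1/(r + (-39623 + c)) = 1/(1/39851 + (-39623 - 2242)) = 1/(1/39851 - 41865) = 1/(-1668362114/39851) = -39851/1668362114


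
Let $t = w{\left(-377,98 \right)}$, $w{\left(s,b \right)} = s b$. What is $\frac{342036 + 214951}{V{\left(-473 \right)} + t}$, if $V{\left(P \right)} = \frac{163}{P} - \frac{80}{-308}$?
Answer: $- \frac{1844183957}{122328487} \approx -15.076$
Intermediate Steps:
$w{\left(s,b \right)} = b s$
$t = -36946$ ($t = 98 \left(-377\right) = -36946$)
$V{\left(P \right)} = \frac{20}{77} + \frac{163}{P}$ ($V{\left(P \right)} = \frac{163}{P} - - \frac{20}{77} = \frac{163}{P} + \frac{20}{77} = \frac{20}{77} + \frac{163}{P}$)
$\frac{342036 + 214951}{V{\left(-473 \right)} + t} = \frac{342036 + 214951}{\left(\frac{20}{77} + \frac{163}{-473}\right) - 36946} = \frac{556987}{\left(\frac{20}{77} + 163 \left(- \frac{1}{473}\right)\right) - 36946} = \frac{556987}{\left(\frac{20}{77} - \frac{163}{473}\right) - 36946} = \frac{556987}{- \frac{281}{3311} - 36946} = \frac{556987}{- \frac{122328487}{3311}} = 556987 \left(- \frac{3311}{122328487}\right) = - \frac{1844183957}{122328487}$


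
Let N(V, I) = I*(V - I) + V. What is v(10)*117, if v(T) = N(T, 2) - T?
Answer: 1872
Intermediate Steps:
N(V, I) = V + I*(V - I)
v(T) = -4 + 2*T (v(T) = (T - 1*2² + 2*T) - T = (T - 1*4 + 2*T) - T = (T - 4 + 2*T) - T = (-4 + 3*T) - T = -4 + 2*T)
v(10)*117 = (-4 + 2*10)*117 = (-4 + 20)*117 = 16*117 = 1872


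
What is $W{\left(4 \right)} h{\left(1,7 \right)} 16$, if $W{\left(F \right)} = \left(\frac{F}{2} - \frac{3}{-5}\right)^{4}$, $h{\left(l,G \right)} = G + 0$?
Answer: $\frac{3198832}{625} \approx 5118.1$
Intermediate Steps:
$h{\left(l,G \right)} = G$
$W{\left(F \right)} = \left(\frac{3}{5} + \frac{F}{2}\right)^{4}$ ($W{\left(F \right)} = \left(F \frac{1}{2} - - \frac{3}{5}\right)^{4} = \left(\frac{F}{2} + \frac{3}{5}\right)^{4} = \left(\frac{3}{5} + \frac{F}{2}\right)^{4}$)
$W{\left(4 \right)} h{\left(1,7 \right)} 16 = \frac{\left(6 + 5 \cdot 4\right)^{4}}{10000} \cdot 7 \cdot 16 = \frac{\left(6 + 20\right)^{4}}{10000} \cdot 7 \cdot 16 = \frac{26^{4}}{10000} \cdot 7 \cdot 16 = \frac{1}{10000} \cdot 456976 \cdot 7 \cdot 16 = \frac{28561}{625} \cdot 7 \cdot 16 = \frac{199927}{625} \cdot 16 = \frac{3198832}{625}$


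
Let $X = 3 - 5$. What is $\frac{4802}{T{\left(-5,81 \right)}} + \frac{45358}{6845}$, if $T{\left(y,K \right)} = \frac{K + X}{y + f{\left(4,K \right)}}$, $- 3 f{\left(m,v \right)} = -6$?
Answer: $- \frac{95025788}{540755} \approx -175.73$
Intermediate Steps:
$X = -2$ ($X = 3 - 5 = -2$)
$f{\left(m,v \right)} = 2$ ($f{\left(m,v \right)} = \left(- \frac{1}{3}\right) \left(-6\right) = 2$)
$T{\left(y,K \right)} = \frac{-2 + K}{2 + y}$ ($T{\left(y,K \right)} = \frac{K - 2}{y + 2} = \frac{-2 + K}{2 + y}$)
$\frac{4802}{T{\left(-5,81 \right)}} + \frac{45358}{6845} = \frac{4802}{\frac{1}{2 - 5} \left(-2 + 81\right)} + \frac{45358}{6845} = \frac{4802}{\frac{1}{-3} \cdot 79} + 45358 \cdot \frac{1}{6845} = \frac{4802}{\left(- \frac{1}{3}\right) 79} + \frac{45358}{6845} = \frac{4802}{- \frac{79}{3}} + \frac{45358}{6845} = 4802 \left(- \frac{3}{79}\right) + \frac{45358}{6845} = - \frac{14406}{79} + \frac{45358}{6845} = - \frac{95025788}{540755}$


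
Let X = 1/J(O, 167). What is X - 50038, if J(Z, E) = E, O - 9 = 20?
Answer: -8356345/167 ≈ -50038.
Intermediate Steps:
O = 29 (O = 9 + 20 = 29)
X = 1/167 ≈ 0.0059880
X - 50038 = 1/167 - 50038 = -8356345/167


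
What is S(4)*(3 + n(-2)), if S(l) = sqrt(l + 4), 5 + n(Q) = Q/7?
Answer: -32*sqrt(2)/7 ≈ -6.4650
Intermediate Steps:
n(Q) = -5 + Q/7
S(l) = sqrt(4 + l)
S(4)*(3 + n(-2)) = sqrt(4 + 4)*(3 + (-5 + (1/7)*(-2))) = sqrt(8)*(3 + (-5 - 2/7)) = (2*sqrt(2))*(3 - 37/7) = (2*sqrt(2))*(-16/7) = -32*sqrt(2)/7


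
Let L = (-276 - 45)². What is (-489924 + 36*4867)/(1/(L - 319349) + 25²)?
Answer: -68074723296/135192499 ≈ -503.54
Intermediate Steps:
L = 103041 (L = (-321)² = 103041)
(-489924 + 36*4867)/(1/(L - 319349) + 25²) = (-489924 + 36*4867)/(1/(103041 - 319349) + 25²) = (-489924 + 175212)/(1/(-216308) + 625) = -314712/(-1/216308 + 625) = -314712/135192499/216308 = -314712*216308/135192499 = -68074723296/135192499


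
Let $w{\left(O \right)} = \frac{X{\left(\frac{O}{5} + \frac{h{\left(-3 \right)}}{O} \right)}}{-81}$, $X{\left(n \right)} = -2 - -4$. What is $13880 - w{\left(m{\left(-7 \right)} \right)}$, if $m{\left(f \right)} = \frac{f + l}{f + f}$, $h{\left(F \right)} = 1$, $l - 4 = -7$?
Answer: $\frac{1124282}{81} \approx 13880.0$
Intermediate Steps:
$l = -3$ ($l = 4 - 7 = -3$)
$m{\left(f \right)} = \frac{-3 + f}{2 f}$ ($m{\left(f \right)} = \frac{f - 3}{f + f} = \frac{-3 + f}{2 f}$)
$X{\left(n \right)} = 2$ ($X{\left(n \right)} = -2 + 4 = 2$)
$w{\left(O \right)} = - \frac{2}{81}$ ($w{\left(O \right)} = \frac{2}{-81} = 2 \left(- \frac{1}{81}\right) = - \frac{2}{81}$)
$13880 - w{\left(m{\left(-7 \right)} \right)} = 13880 - - \frac{2}{81} = 13880 + \frac{2}{81} = \frac{1124282}{81}$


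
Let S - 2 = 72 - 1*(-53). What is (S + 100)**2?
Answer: 51529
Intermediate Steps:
S = 127 (S = 2 + (72 - 1*(-53)) = 2 + (72 + 53) = 2 + 125 = 127)
(S + 100)**2 = (127 + 100)**2 = 227**2 = 51529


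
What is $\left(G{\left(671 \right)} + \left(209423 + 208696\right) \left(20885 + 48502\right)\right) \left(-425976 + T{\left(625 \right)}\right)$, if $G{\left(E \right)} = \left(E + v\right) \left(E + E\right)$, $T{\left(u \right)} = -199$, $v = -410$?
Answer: $-12364348197520125$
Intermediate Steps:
$G{\left(E \right)} = 2 E \left(-410 + E\right)$ ($G{\left(E \right)} = \left(E - 410\right) \left(E + E\right) = \left(-410 + E\right) 2 E = 2 E \left(-410 + E\right)$)
$\left(G{\left(671 \right)} + \left(209423 + 208696\right) \left(20885 + 48502\right)\right) \left(-425976 + T{\left(625 \right)}\right) = \left(2 \cdot 671 \left(-410 + 671\right) + \left(209423 + 208696\right) \left(20885 + 48502\right)\right) \left(-425976 - 199\right) = \left(2 \cdot 671 \cdot 261 + 418119 \cdot 69387\right) \left(-426175\right) = \left(350262 + 29012023053\right) \left(-426175\right) = 29012373315 \left(-426175\right) = -12364348197520125$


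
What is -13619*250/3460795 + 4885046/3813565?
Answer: 784381467564/2639593336835 ≈ 0.29716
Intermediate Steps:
-13619*250/3460795 + 4885046/3813565 = -3404750*1/3460795 + 4885046*(1/3813565) = -680950/692159 + 4885046/3813565 = 784381467564/2639593336835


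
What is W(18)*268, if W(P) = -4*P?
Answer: -19296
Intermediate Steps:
W(18)*268 = -4*18*268 = -72*268 = -19296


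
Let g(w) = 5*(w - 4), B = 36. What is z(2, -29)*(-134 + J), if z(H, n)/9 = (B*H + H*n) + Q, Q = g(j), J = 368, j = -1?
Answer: -23166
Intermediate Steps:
g(w) = -20 + 5*w (g(w) = 5*(-4 + w) = -20 + 5*w)
Q = -25 (Q = -20 + 5*(-1) = -20 - 5 = -25)
z(H, n) = -225 + 324*H + 9*H*n (z(H, n) = 9*((36*H + H*n) - 25) = 9*(-25 + 36*H + H*n) = -225 + 324*H + 9*H*n)
z(2, -29)*(-134 + J) = (-225 + 324*2 + 9*2*(-29))*(-134 + 368) = (-225 + 648 - 522)*234 = -99*234 = -23166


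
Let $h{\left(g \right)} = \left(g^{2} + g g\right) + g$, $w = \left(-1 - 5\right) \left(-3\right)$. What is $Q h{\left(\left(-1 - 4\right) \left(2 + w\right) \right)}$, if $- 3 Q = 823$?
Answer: $- \frac{16377700}{3} \approx -5.4592 \cdot 10^{6}$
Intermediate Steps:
$w = 18$ ($w = \left(-6\right) \left(-3\right) = 18$)
$Q = - \frac{823}{3}$ ($Q = \left(- \frac{1}{3}\right) 823 = - \frac{823}{3} \approx -274.33$)
$h{\left(g \right)} = g + 2 g^{2}$ ($h{\left(g \right)} = \left(g^{2} + g^{2}\right) + g = 2 g^{2} + g = g + 2 g^{2}$)
$Q h{\left(\left(-1 - 4\right) \left(2 + w\right) \right)} = - \frac{823 \left(-1 - 4\right) \left(2 + 18\right) \left(1 + 2 \left(-1 - 4\right) \left(2 + 18\right)\right)}{3} = - \frac{823 \left(-5\right) 20 \left(1 + 2 \left(\left(-5\right) 20\right)\right)}{3} = - \frac{823 \left(- 100 \left(1 + 2 \left(-100\right)\right)\right)}{3} = - \frac{823 \left(- 100 \left(1 - 200\right)\right)}{3} = - \frac{823 \left(\left(-100\right) \left(-199\right)\right)}{3} = \left(- \frac{823}{3}\right) 19900 = - \frac{16377700}{3}$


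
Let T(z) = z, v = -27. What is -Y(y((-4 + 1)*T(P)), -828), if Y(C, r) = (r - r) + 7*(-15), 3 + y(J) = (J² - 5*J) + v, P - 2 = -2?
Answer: 105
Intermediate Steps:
P = 0 (P = 2 - 2 = 0)
y(J) = -30 + J² - 5*J (y(J) = -3 + ((J² - 5*J) - 27) = -3 + (-27 + J² - 5*J) = -30 + J² - 5*J)
Y(C, r) = -105 (Y(C, r) = 0 - 105 = -105)
-Y(y((-4 + 1)*T(P)), -828) = -1*(-105) = 105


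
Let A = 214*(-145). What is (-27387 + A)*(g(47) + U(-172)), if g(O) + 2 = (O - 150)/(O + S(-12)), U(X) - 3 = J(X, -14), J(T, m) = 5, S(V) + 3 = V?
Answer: -5199113/32 ≈ -1.6247e+5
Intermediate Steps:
S(V) = -3 + V
U(X) = 8 (U(X) = 3 + 5 = 8)
g(O) = -2 + (-150 + O)/(-15 + O) (g(O) = -2 + (O - 150)/(O + (-3 - 12)) = -2 + (-150 + O)/(O - 15) = -2 + (-150 + O)/(-15 + O))
A = -31030
(-27387 + A)*(g(47) + U(-172)) = (-27387 - 31030)*((-120 - 1*47)/(-15 + 47) + 8) = -58417*((-120 - 47)/32 + 8) = -58417*((1/32)*(-167) + 8) = -58417*(-167/32 + 8) = -58417*89/32 = -5199113/32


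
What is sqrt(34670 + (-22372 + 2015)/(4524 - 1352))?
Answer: 27*sqrt(119605811)/1586 ≈ 186.18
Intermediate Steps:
sqrt(34670 + (-22372 + 2015)/(4524 - 1352)) = sqrt(34670 - 20357/3172) = sqrt(109952883/3172) = 27*sqrt(119605811)/1586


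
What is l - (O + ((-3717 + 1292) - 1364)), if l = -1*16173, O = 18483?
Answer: -30867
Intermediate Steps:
l = -16173
l - (O + ((-3717 + 1292) - 1364)) = -16173 - (18483 + ((-3717 + 1292) - 1364)) = -16173 - (18483 + (-2425 - 1364)) = -16173 - (18483 - 3789) = -16173 - 1*14694 = -16173 - 14694 = -30867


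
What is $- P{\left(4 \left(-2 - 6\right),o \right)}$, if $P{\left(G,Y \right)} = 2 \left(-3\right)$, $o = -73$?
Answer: $6$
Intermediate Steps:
$P{\left(G,Y \right)} = -6$
$- P{\left(4 \left(-2 - 6\right),o \right)} = \left(-1\right) \left(-6\right) = 6$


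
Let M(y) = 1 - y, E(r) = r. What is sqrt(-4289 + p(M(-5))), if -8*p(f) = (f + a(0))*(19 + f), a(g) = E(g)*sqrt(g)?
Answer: I*sqrt(17231)/2 ≈ 65.633*I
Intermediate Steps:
a(g) = g**(3/2) (a(g) = g*sqrt(g) = g**(3/2))
p(f) = -f*(19 + f)/8 (p(f) = -(f + 0**(3/2))*(19 + f)/8 = -(f + 0)*(19 + f)/8 = -f*(19 + f)/8)
sqrt(-4289 + p(M(-5))) = sqrt(-4289 + (1 - 1*(-5))*(-19 - (1 - 1*(-5)))/8) = sqrt(-4289 + (1 + 5)*(-19 - (1 + 5))/8) = sqrt(-4289 + (1/8)*6*(-19 - 1*6)) = sqrt(-4289 + (1/8)*6*(-19 - 6)) = sqrt(-4289 + (1/8)*6*(-25)) = sqrt(-4289 - 75/4) = sqrt(-17231/4) = I*sqrt(17231)/2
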